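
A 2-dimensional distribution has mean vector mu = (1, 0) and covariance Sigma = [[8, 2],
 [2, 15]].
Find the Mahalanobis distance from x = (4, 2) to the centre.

Step 1 — centre the observation: (x - mu) = (3, 2).

Step 2 — invert Sigma. det(Sigma) = 8·15 - (2)² = 116.
  Sigma^{-1} = (1/det) · [[d, -b], [-b, a]] = [[0.1293, -0.0172],
 [-0.0172, 0.069]].

Step 3 — form the quadratic (x - mu)^T · Sigma^{-1} · (x - mu):
  Sigma^{-1} · (x - mu) = (0.3534, 0.0862).
  (x - mu)^T · [Sigma^{-1} · (x - mu)] = (3)·(0.3534) + (2)·(0.0862) = 1.2328.

Step 4 — take square root: d = √(1.2328) ≈ 1.1103.

d(x, mu) = √(1.2328) ≈ 1.1103


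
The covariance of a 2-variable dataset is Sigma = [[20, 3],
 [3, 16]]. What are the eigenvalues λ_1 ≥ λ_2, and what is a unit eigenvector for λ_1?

Step 1 — characteristic polynomial of 2×2 Sigma:
  det(Sigma - λI) = λ² - trace · λ + det = 0.
  trace = 20 + 16 = 36, det = 20·16 - (3)² = 311.
Step 2 — discriminant:
  Δ = trace² - 4·det = 1296 - 1244 = 52.
Step 3 — eigenvalues:
  λ = (trace ± √Δ)/2 = (36 ± 7.2111)/2,
  λ_1 = 21.6056,  λ_2 = 14.3944.

Step 4 — unit eigenvector for λ_1: solve (Sigma - λ_1 I)v = 0. First row:
  (20 - 21.6056)·v_x + (3)·v_y = 0, i.e. (-1.6056)·v_x + (3)·v_y = 0,
  so v ∝ (b, λ_1 - a) = (3, 1.6056) = u.
  ||u|| = √((3)² + (1.6056)²) = √(11.5778) ≈ 3.4026,
  v_1 = u/||u|| ≈ (0.8817, 0.4719) (||v_1|| = 1).

λ_1 = 21.6056,  λ_2 = 14.3944;  v_1 ≈ (0.8817, 0.4719)


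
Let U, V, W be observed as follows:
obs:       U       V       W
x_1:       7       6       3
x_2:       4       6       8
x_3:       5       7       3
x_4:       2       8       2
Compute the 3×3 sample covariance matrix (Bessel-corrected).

Step 1 — column means:
  mean(U) = (7 + 4 + 5 + 2) / 4 = 18/4 = 4.5
  mean(V) = (6 + 6 + 7 + 8) / 4 = 27/4 = 6.75
  mean(W) = (3 + 8 + 3 + 2) / 4 = 16/4 = 4

Step 2 — sample covariance S[i,j] = (1/(n-1)) · Σ_k (x_{k,i} - mean_i) · (x_{k,j} - mean_j), with n-1 = 3.
  S[U,U] = ((2.5)·(2.5) + (-0.5)·(-0.5) + (0.5)·(0.5) + (-2.5)·(-2.5)) / 3 = 13/3 = 4.3333
  S[U,V] = ((2.5)·(-0.75) + (-0.5)·(-0.75) + (0.5)·(0.25) + (-2.5)·(1.25)) / 3 = -4.5/3 = -1.5
  S[U,W] = ((2.5)·(-1) + (-0.5)·(4) + (0.5)·(-1) + (-2.5)·(-2)) / 3 = 0/3 = 0
  S[V,V] = ((-0.75)·(-0.75) + (-0.75)·(-0.75) + (0.25)·(0.25) + (1.25)·(1.25)) / 3 = 2.75/3 = 0.9167
  S[V,W] = ((-0.75)·(-1) + (-0.75)·(4) + (0.25)·(-1) + (1.25)·(-2)) / 3 = -5/3 = -1.6667
  S[W,W] = ((-1)·(-1) + (4)·(4) + (-1)·(-1) + (-2)·(-2)) / 3 = 22/3 = 7.3333

S is symmetric (S[j,i] = S[i,j]). Assembling:

S = [[4.3333, -1.5, 0],
 [-1.5, 0.9167, -1.6667],
 [0, -1.6667, 7.3333]]


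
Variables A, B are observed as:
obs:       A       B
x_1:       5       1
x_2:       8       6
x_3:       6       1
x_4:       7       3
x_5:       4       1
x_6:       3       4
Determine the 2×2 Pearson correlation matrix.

Step 1 — column means:
  mean(A) = (5 + 8 + 6 + 7 + 4 + 3) / 6 = 33/6 = 5.5
  mean(B) = (1 + 6 + 1 + 3 + 1 + 4) / 6 = 16/6 = 2.6667

Step 2 — sample variances and covariances s[i,j] = (1/(n-1)) · Σ_k (x_{k,i} - mean_i) · (x_{k,j} - mean_j), with n-1 = 5:
  s[A,A] = ((-0.5)·(-0.5) + (2.5)·(2.5) + (0.5)·(0.5) + (1.5)·(1.5) + (-1.5)·(-1.5) + (-2.5)·(-2.5)) / 5 = 17.5/5 = 3.5
  s[A,B] = ((-0.5)·(-1.6667) + (2.5)·(3.3333) + (0.5)·(-1.6667) + (1.5)·(0.3333) + (-1.5)·(-1.6667) + (-2.5)·(1.3333)) / 5 = 8/5 = 1.6
  s[B,B] = ((-1.6667)·(-1.6667) + (3.3333)·(3.3333) + (-1.6667)·(-1.6667) + (0.3333)·(0.3333) + (-1.6667)·(-1.6667) + (1.3333)·(1.3333)) / 5 = 21.3333/5 = 4.2667
  Sample standard deviations s_i = √(s[i,i]):
  s(A) = √(3.5) = 1.8708
  s(B) = √(4.2667) = 2.0656

Step 3 — r_{ij} = s_{ij} / (s_i · s_j):
  r[A,A] = 1 (diagonal).
  r[A,B] = 1.6 / (1.8708 · 2.0656) = 1.6 / 3.8644 = 0.414
  r[B,B] = 1 (diagonal).

R is symmetric with unit diagonal. Assembling:

R = [[1, 0.414],
 [0.414, 1]]


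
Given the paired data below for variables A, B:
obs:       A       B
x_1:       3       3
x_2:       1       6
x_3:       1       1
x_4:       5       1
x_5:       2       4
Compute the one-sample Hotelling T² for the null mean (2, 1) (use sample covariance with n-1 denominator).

Step 1 — sample mean vector:
  mean(A) = (3 + 1 + 1 + 5 + 2) / 5 = 12/5 = 2.4
  mean(B) = (3 + 6 + 1 + 1 + 4) / 5 = 15/5 = 3
  x̄ = (2.4, 3),  deviation x̄ - mu_0 = (2.4, 3) - (2, 1) = (0.4, 2).

Step 2 — sample covariance matrix, S[i,j] = (1/(n-1)) · Σ_k (x_{k,i} - mean_i) · (x_{k,j} - mean_j), divisor n-1 = 4:
  S[A,A] = ((0.6)·(0.6) + (-1.4)·(-1.4) + (-1.4)·(-1.4) + (2.6)·(2.6) + (-0.4)·(-0.4)) / 4 = 11.2/4 = 2.8
  S[A,B] = ((0.6)·(0) + (-1.4)·(3) + (-1.4)·(-2) + (2.6)·(-2) + (-0.4)·(1)) / 4 = -7/4 = -1.75
  S[B,B] = ((0)·(0) + (3)·(3) + (-2)·(-2) + (-2)·(-2) + (1)·(1)) / 4 = 18/4 = 4.5
  S = [[2.8, -1.75],
 [-1.75, 4.5]].

Step 3 — invert S. det(S) = 2.8·4.5 - (-1.75)² = 9.5375.
  S^{-1} = (1/det) · [[d, -b], [-b, a]] = [[0.4718, 0.1835],
 [0.1835, 0.2936]].

Step 4 — quadratic form (x̄ - mu_0)^T · S^{-1} · (x̄ - mu_0):
  S^{-1} · (x̄ - mu_0) = (0.5557, 0.6606),
  (x̄ - mu_0)^T · [...] = (0.4)·(0.5557) + (2)·(0.6606) = 1.5434.

Step 5 — scale by n: T² = 5 · 1.5434 = 7.7169.

T² ≈ 7.7169


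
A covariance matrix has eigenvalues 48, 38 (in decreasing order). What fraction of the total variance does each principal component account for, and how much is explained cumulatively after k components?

Step 1 — total variance = trace(Sigma) = Σ λ_i = 48 + 38 = 86.

Step 2 — fraction explained by component i = λ_i / Σ λ:
  PC1: 48/86 = 0.5581
  PC2: 38/86 = 0.4419

Step 3 — cumulative fraction after k components = (λ_1 + ... + λ_k) / Σ λ:
  k = 1: 48/86 = 0.5581
  k = 2: (48 + 38)/86 = 86/86 = 1

Summary (fraction, with percent):

explained: PC1 0.5581 (55.81%), PC2 0.4419 (44.19%);  cumulative: 0.5581, 1


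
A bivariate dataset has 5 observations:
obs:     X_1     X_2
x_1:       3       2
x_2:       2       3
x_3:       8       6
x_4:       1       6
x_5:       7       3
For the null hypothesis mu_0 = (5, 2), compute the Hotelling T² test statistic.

Step 1 — sample mean vector:
  mean(X_1) = (3 + 2 + 8 + 1 + 7) / 5 = 21/5 = 4.2
  mean(X_2) = (2 + 3 + 6 + 6 + 3) / 5 = 20/5 = 4
  x̄ = (4.2, 4),  deviation x̄ - mu_0 = (4.2, 4) - (5, 2) = (-0.8, 2).

Step 2 — sample covariance matrix, S[i,j] = (1/(n-1)) · Σ_k (x_{k,i} - mean_i) · (x_{k,j} - mean_j), divisor n-1 = 4:
  S[X_1,X_1] = ((-1.2)·(-1.2) + (-2.2)·(-2.2) + (3.8)·(3.8) + (-3.2)·(-3.2) + (2.8)·(2.8)) / 4 = 38.8/4 = 9.7
  S[X_1,X_2] = ((-1.2)·(-2) + (-2.2)·(-1) + (3.8)·(2) + (-3.2)·(2) + (2.8)·(-1)) / 4 = 3/4 = 0.75
  S[X_2,X_2] = ((-2)·(-2) + (-1)·(-1) + (2)·(2) + (2)·(2) + (-1)·(-1)) / 4 = 14/4 = 3.5
  S = [[9.7, 0.75],
 [0.75, 3.5]].

Step 3 — invert S. det(S) = 9.7·3.5 - (0.75)² = 33.3875.
  S^{-1} = (1/det) · [[d, -b], [-b, a]] = [[0.1048, -0.0225],
 [-0.0225, 0.2905]].

Step 4 — quadratic form (x̄ - mu_0)^T · S^{-1} · (x̄ - mu_0):
  S^{-1} · (x̄ - mu_0) = (-0.1288, 0.599),
  (x̄ - mu_0)^T · [...] = (-0.8)·(-0.1288) + (2)·(0.599) = 1.3011.

Step 5 — scale by n: T² = 5 · 1.3011 = 6.5054.

T² ≈ 6.5054


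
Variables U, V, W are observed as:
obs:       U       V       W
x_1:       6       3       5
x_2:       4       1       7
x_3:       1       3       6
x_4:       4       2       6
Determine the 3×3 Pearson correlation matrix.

Step 1 — column means:
  mean(U) = (6 + 4 + 1 + 4) / 4 = 15/4 = 3.75
  mean(V) = (3 + 1 + 3 + 2) / 4 = 9/4 = 2.25
  mean(W) = (5 + 7 + 6 + 6) / 4 = 24/4 = 6

Step 2 — sample variances and covariances s[i,j] = (1/(n-1)) · Σ_k (x_{k,i} - mean_i) · (x_{k,j} - mean_j), with n-1 = 3:
  s[U,U] = ((2.25)·(2.25) + (0.25)·(0.25) + (-2.75)·(-2.75) + (0.25)·(0.25)) / 3 = 12.75/3 = 4.25
  s[U,V] = ((2.25)·(0.75) + (0.25)·(-1.25) + (-2.75)·(0.75) + (0.25)·(-0.25)) / 3 = -0.75/3 = -0.25
  s[U,W] = ((2.25)·(-1) + (0.25)·(1) + (-2.75)·(0) + (0.25)·(0)) / 3 = -2/3 = -0.6667
  s[V,V] = ((0.75)·(0.75) + (-1.25)·(-1.25) + (0.75)·(0.75) + (-0.25)·(-0.25)) / 3 = 2.75/3 = 0.9167
  s[V,W] = ((0.75)·(-1) + (-1.25)·(1) + (0.75)·(0) + (-0.25)·(0)) / 3 = -2/3 = -0.6667
  s[W,W] = ((-1)·(-1) + (1)·(1) + (0)·(0) + (0)·(0)) / 3 = 2/3 = 0.6667
  Sample standard deviations s_i = √(s[i,i]):
  s(U) = √(4.25) = 2.0616
  s(V) = √(0.9167) = 0.9574
  s(W) = √(0.6667) = 0.8165

Step 3 — r_{ij} = s_{ij} / (s_i · s_j):
  r[U,U] = 1 (diagonal).
  r[U,V] = -0.25 / (2.0616 · 0.9574) = -0.25 / 1.9738 = -0.1267
  r[U,W] = -0.6667 / (2.0616 · 0.8165) = -0.6667 / 1.6833 = -0.3961
  r[V,V] = 1 (diagonal).
  r[V,W] = -0.6667 / (0.9574 · 0.8165) = -0.6667 / 0.7817 = -0.8528
  r[W,W] = 1 (diagonal).

R is symmetric with unit diagonal. Assembling:

R = [[1, -0.1267, -0.3961],
 [-0.1267, 1, -0.8528],
 [-0.3961, -0.8528, 1]]


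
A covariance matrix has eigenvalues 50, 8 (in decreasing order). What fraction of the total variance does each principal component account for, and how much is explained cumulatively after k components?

Step 1 — total variance = trace(Sigma) = Σ λ_i = 50 + 8 = 58.

Step 2 — fraction explained by component i = λ_i / Σ λ:
  PC1: 50/58 = 0.8621
  PC2: 8/58 = 0.1379

Step 3 — cumulative fraction after k components = (λ_1 + ... + λ_k) / Σ λ:
  k = 1: 50/58 = 0.8621
  k = 2: (50 + 8)/58 = 58/58 = 1

Summary (fraction, with percent):

explained: PC1 0.8621 (86.21%), PC2 0.1379 (13.79%);  cumulative: 0.8621, 1


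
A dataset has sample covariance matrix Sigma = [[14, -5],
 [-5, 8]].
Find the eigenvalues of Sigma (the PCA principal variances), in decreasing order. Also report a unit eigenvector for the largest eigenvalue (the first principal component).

Step 1 — characteristic polynomial of 2×2 Sigma:
  det(Sigma - λI) = λ² - trace · λ + det = 0.
  trace = 14 + 8 = 22, det = 14·8 - (-5)² = 87.
Step 2 — discriminant:
  Δ = trace² - 4·det = 484 - 348 = 136.
Step 3 — eigenvalues:
  λ = (trace ± √Δ)/2 = (22 ± 11.6619)/2,
  λ_1 = 16.831,  λ_2 = 5.169.

Step 4 — unit eigenvector for λ_1: solve (Sigma - λ_1 I)v = 0. First row:
  (14 - 16.831)·v_x + (-5)·v_y = 0, i.e. (-2.831)·v_x + (-5)·v_y = 0,
  so v ∝ (b, λ_1 - a) = (-5, 2.831); multiply by -1 so the first entry is positive: u = (5, -2.831).
  ||u|| = √((5)² + (-2.831)²) = √(33.0143) ≈ 5.7458,
  v_1 = u/||u|| ≈ (0.8702, -0.4927) (||v_1|| = 1).

λ_1 = 16.831,  λ_2 = 5.169;  v_1 ≈ (0.8702, -0.4927)


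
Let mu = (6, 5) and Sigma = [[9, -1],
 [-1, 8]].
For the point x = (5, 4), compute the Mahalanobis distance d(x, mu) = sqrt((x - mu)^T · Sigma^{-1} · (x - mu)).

Step 1 — centre the observation: (x - mu) = (-1, -1).

Step 2 — invert Sigma. det(Sigma) = 9·8 - (-1)² = 71.
  Sigma^{-1} = (1/det) · [[d, -b], [-b, a]] = [[0.1127, 0.0141],
 [0.0141, 0.1268]].

Step 3 — form the quadratic (x - mu)^T · Sigma^{-1} · (x - mu):
  Sigma^{-1} · (x - mu) = (-0.1268, -0.1408).
  (x - mu)^T · [Sigma^{-1} · (x - mu)] = (-1)·(-0.1268) + (-1)·(-0.1408) = 0.2676.

Step 4 — take square root: d = √(0.2676) ≈ 0.5173.

d(x, mu) = √(0.2676) ≈ 0.5173


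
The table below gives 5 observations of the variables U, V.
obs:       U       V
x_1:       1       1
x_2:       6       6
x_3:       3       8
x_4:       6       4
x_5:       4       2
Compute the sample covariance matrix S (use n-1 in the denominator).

Step 1 — column means:
  mean(U) = (1 + 6 + 3 + 6 + 4) / 5 = 20/5 = 4
  mean(V) = (1 + 6 + 8 + 4 + 2) / 5 = 21/5 = 4.2

Step 2 — sample covariance S[i,j] = (1/(n-1)) · Σ_k (x_{k,i} - mean_i) · (x_{k,j} - mean_j), with n-1 = 4.
  S[U,U] = ((-3)·(-3) + (2)·(2) + (-1)·(-1) + (2)·(2) + (0)·(0)) / 4 = 18/4 = 4.5
  S[U,V] = ((-3)·(-3.2) + (2)·(1.8) + (-1)·(3.8) + (2)·(-0.2) + (0)·(-2.2)) / 4 = 9/4 = 2.25
  S[V,V] = ((-3.2)·(-3.2) + (1.8)·(1.8) + (3.8)·(3.8) + (-0.2)·(-0.2) + (-2.2)·(-2.2)) / 4 = 32.8/4 = 8.2

S is symmetric (S[j,i] = S[i,j]). Assembling:

S = [[4.5, 2.25],
 [2.25, 8.2]]


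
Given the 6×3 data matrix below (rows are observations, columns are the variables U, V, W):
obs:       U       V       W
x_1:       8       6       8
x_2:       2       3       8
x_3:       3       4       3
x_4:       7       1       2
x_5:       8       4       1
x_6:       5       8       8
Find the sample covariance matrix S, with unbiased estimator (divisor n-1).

Step 1 — column means:
  mean(U) = (8 + 2 + 3 + 7 + 8 + 5) / 6 = 33/6 = 5.5
  mean(V) = (6 + 3 + 4 + 1 + 4 + 8) / 6 = 26/6 = 4.3333
  mean(W) = (8 + 8 + 3 + 2 + 1 + 8) / 6 = 30/6 = 5

Step 2 — sample covariance S[i,j] = (1/(n-1)) · Σ_k (x_{k,i} - mean_i) · (x_{k,j} - mean_j), with n-1 = 5.
  S[U,U] = ((2.5)·(2.5) + (-3.5)·(-3.5) + (-2.5)·(-2.5) + (1.5)·(1.5) + (2.5)·(2.5) + (-0.5)·(-0.5)) / 5 = 33.5/5 = 6.7
  S[U,V] = ((2.5)·(1.6667) + (-3.5)·(-1.3333) + (-2.5)·(-0.3333) + (1.5)·(-3.3333) + (2.5)·(-0.3333) + (-0.5)·(3.6667)) / 5 = 2/5 = 0.4
  S[U,W] = ((2.5)·(3) + (-3.5)·(3) + (-2.5)·(-2) + (1.5)·(-3) + (2.5)·(-4) + (-0.5)·(3)) / 5 = -14/5 = -2.8
  S[V,V] = ((1.6667)·(1.6667) + (-1.3333)·(-1.3333) + (-0.3333)·(-0.3333) + (-3.3333)·(-3.3333) + (-0.3333)·(-0.3333) + (3.6667)·(3.6667)) / 5 = 29.3333/5 = 5.8667
  S[V,W] = ((1.6667)·(3) + (-1.3333)·(3) + (-0.3333)·(-2) + (-3.3333)·(-3) + (-0.3333)·(-4) + (3.6667)·(3)) / 5 = 24/5 = 4.8
  S[W,W] = ((3)·(3) + (3)·(3) + (-2)·(-2) + (-3)·(-3) + (-4)·(-4) + (3)·(3)) / 5 = 56/5 = 11.2

S is symmetric (S[j,i] = S[i,j]). Assembling:

S = [[6.7, 0.4, -2.8],
 [0.4, 5.8667, 4.8],
 [-2.8, 4.8, 11.2]]


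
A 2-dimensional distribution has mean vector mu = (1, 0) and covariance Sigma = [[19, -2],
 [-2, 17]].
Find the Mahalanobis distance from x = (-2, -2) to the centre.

Step 1 — centre the observation: (x - mu) = (-3, -2).

Step 2 — invert Sigma. det(Sigma) = 19·17 - (-2)² = 319.
  Sigma^{-1} = (1/det) · [[d, -b], [-b, a]] = [[0.0533, 0.0063],
 [0.0063, 0.0596]].

Step 3 — form the quadratic (x - mu)^T · Sigma^{-1} · (x - mu):
  Sigma^{-1} · (x - mu) = (-0.1724, -0.1379).
  (x - mu)^T · [Sigma^{-1} · (x - mu)] = (-3)·(-0.1724) + (-2)·(-0.1379) = 0.7931.

Step 4 — take square root: d = √(0.7931) ≈ 0.8906.

d(x, mu) = √(0.7931) ≈ 0.8906


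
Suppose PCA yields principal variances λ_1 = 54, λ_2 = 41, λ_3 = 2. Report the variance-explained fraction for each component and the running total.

Step 1 — total variance = trace(Sigma) = Σ λ_i = 54 + 41 + 2 = 97.

Step 2 — fraction explained by component i = λ_i / Σ λ:
  PC1: 54/97 = 0.5567
  PC2: 41/97 = 0.4227
  PC3: 2/97 = 0.0206

Step 3 — cumulative fraction after k components = (λ_1 + ... + λ_k) / Σ λ:
  k = 1: 54/97 = 0.5567
  k = 2: (54 + 41)/97 = 95/97 = 0.9794
  k = 3: (54 + 41 + 2)/97 = 97/97 = 1

Summary (fraction, with percent):

explained: PC1 0.5567 (55.67%), PC2 0.4227 (42.27%), PC3 0.0206 (2.06%);  cumulative: 0.5567, 0.9794, 1


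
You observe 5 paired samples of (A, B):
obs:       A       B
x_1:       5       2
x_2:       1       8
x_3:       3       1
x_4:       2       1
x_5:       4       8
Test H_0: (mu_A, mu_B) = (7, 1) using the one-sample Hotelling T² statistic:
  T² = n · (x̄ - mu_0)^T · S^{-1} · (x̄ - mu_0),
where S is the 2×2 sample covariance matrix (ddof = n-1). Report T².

Step 1 — sample mean vector:
  mean(A) = (5 + 1 + 3 + 2 + 4) / 5 = 15/5 = 3
  mean(B) = (2 + 8 + 1 + 1 + 8) / 5 = 20/5 = 4
  x̄ = (3, 4),  deviation x̄ - mu_0 = (3, 4) - (7, 1) = (-4, 3).

Step 2 — sample covariance matrix, S[i,j] = (1/(n-1)) · Σ_k (x_{k,i} - mean_i) · (x_{k,j} - mean_j), divisor n-1 = 4:
  S[A,A] = ((2)·(2) + (-2)·(-2) + (0)·(0) + (-1)·(-1) + (1)·(1)) / 4 = 10/4 = 2.5
  S[A,B] = ((2)·(-2) + (-2)·(4) + (0)·(-3) + (-1)·(-3) + (1)·(4)) / 4 = -5/4 = -1.25
  S[B,B] = ((-2)·(-2) + (4)·(4) + (-3)·(-3) + (-3)·(-3) + (4)·(4)) / 4 = 54/4 = 13.5
  S = [[2.5, -1.25],
 [-1.25, 13.5]].

Step 3 — invert S. det(S) = 2.5·13.5 - (-1.25)² = 32.1875.
  S^{-1} = (1/det) · [[d, -b], [-b, a]] = [[0.4194, 0.0388],
 [0.0388, 0.0777]].

Step 4 — quadratic form (x̄ - mu_0)^T · S^{-1} · (x̄ - mu_0):
  S^{-1} · (x̄ - mu_0) = (-1.5612, 0.0777),
  (x̄ - mu_0)^T · [...] = (-4)·(-1.5612) + (3)·(0.0777) = 6.4777.

Step 5 — scale by n: T² = 5 · 6.4777 = 32.3883.

T² ≈ 32.3883


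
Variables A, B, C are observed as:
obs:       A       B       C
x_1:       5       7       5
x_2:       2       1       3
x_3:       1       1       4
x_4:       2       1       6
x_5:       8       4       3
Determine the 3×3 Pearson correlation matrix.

Step 1 — column means:
  mean(A) = (5 + 2 + 1 + 2 + 8) / 5 = 18/5 = 3.6
  mean(B) = (7 + 1 + 1 + 1 + 4) / 5 = 14/5 = 2.8
  mean(C) = (5 + 3 + 4 + 6 + 3) / 5 = 21/5 = 4.2

Step 2 — sample variances and covariances s[i,j] = (1/(n-1)) · Σ_k (x_{k,i} - mean_i) · (x_{k,j} - mean_j), with n-1 = 4:
  s[A,A] = ((1.4)·(1.4) + (-1.6)·(-1.6) + (-2.6)·(-2.6) + (-1.6)·(-1.6) + (4.4)·(4.4)) / 4 = 33.2/4 = 8.3
  s[A,B] = ((1.4)·(4.2) + (-1.6)·(-1.8) + (-2.6)·(-1.8) + (-1.6)·(-1.8) + (4.4)·(1.2)) / 4 = 21.6/4 = 5.4
  s[A,C] = ((1.4)·(0.8) + (-1.6)·(-1.2) + (-2.6)·(-0.2) + (-1.6)·(1.8) + (4.4)·(-1.2)) / 4 = -4.6/4 = -1.15
  s[B,B] = ((4.2)·(4.2) + (-1.8)·(-1.8) + (-1.8)·(-1.8) + (-1.8)·(-1.8) + (1.2)·(1.2)) / 4 = 28.8/4 = 7.2
  s[B,C] = ((4.2)·(0.8) + (-1.8)·(-1.2) + (-1.8)·(-0.2) + (-1.8)·(1.8) + (1.2)·(-1.2)) / 4 = 1.2/4 = 0.3
  s[C,C] = ((0.8)·(0.8) + (-1.2)·(-1.2) + (-0.2)·(-0.2) + (1.8)·(1.8) + (-1.2)·(-1.2)) / 4 = 6.8/4 = 1.7
  Sample standard deviations s_i = √(s[i,i]):
  s(A) = √(8.3) = 2.881
  s(B) = √(7.2) = 2.6833
  s(C) = √(1.7) = 1.3038

Step 3 — r_{ij} = s_{ij} / (s_i · s_j):
  r[A,A] = 1 (diagonal).
  r[A,B] = 5.4 / (2.881 · 2.6833) = 5.4 / 7.7305 = 0.6985
  r[A,C] = -1.15 / (2.881 · 1.3038) = -1.15 / 3.7563 = -0.3062
  r[B,B] = 1 (diagonal).
  r[B,C] = 0.3 / (2.6833 · 1.3038) = 0.3 / 3.4986 = 0.0857
  r[C,C] = 1 (diagonal).

R is symmetric with unit diagonal. Assembling:

R = [[1, 0.6985, -0.3062],
 [0.6985, 1, 0.0857],
 [-0.3062, 0.0857, 1]]


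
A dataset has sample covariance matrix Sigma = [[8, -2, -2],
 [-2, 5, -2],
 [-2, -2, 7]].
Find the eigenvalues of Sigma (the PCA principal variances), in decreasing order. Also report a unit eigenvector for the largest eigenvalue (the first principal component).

Step 1 — characteristic polynomial p(λ) = det(λI - Sigma) = λ³ - tr·λ² + c_1·λ - det, where tr = trace, c_1 = sum of the principal 2×2 minors, det = det(Sigma):
  tr = 8 + 5 + 7 = 20,
  c_1 = (8·5 - (-2)²) + (8·7 - (-2)²) + (5·7 - (-2)²) = 36 + 52 + 31 = 119,
  det = 8·(5·7 - (-2)²) - (-2)·((-2)·7 - (-2)·(-2)) + (-2)·((-2)·(-2) - 5·(-2)) = 8·(31) - (-2)·(-18) + (-2)·(14) = 184.
  So p(λ) = λ³ - 20λ² + 119λ - 184.
Step 2 — look for an integer root (rational root theorem: any rational root is an integer divisor of 184). Testing λ = 8:
  p(8) = 512 - 1280 + 952 - 184 = 0  ✓
  Dividing out (λ - 8): p(λ) = (λ - 8)(λ² - 12λ + 23).
Step 3 — remaining eigenvalues from the quadratic λ² - 12λ + 23 = 0:
  Δ = 12² - 4·23 = 144 - 92 = 52,  λ = (12 ± √52)/2 = (12 ± 7.2111)/2 ≈ 9.6056 or 2.3944.
  Sorted: λ_1 = 9.6056,  λ_2 = 8,  λ_3 = 2.3944  (check: sum = 20 = tr ✓).

Step 4 — unit eigenvector for λ_1 ≈ 9.6056: v spans the null space of (Sigma - λ_1 I), whose rows are
  r_1 = (-1.6056, -2, -2),  r_2 = (-2, -4.6056, -2),  r_3 = (-2, -2, -2.6056).
  v is orthogonal to every row, so take v ∝ r_1 × r_2 = ((-2)·(-2) - (-2)·(-4.6056), (-2)·(-2) - (-1.6056)·(-2), (-1.6056)·(-4.6056) - (-2)·(-2)) ≈ (-5.2111, 0.7889, 3.3944).
  Rescale (multiply by -1 so the first nonzero entry is positive): u = (5.2111, -0.7889, -3.3944).
  ||u|| = √((5.2111)² + (-0.7889)² + (-3.3944)²) = √(39.3002) ≈ 6.269,  v_1 = u/||u|| ≈ (0.8313, -0.1258, -0.5415) (||v_1|| = 1).

λ_1 = 9.6056,  λ_2 = 8,  λ_3 = 2.3944;  v_1 ≈ (0.8313, -0.1258, -0.5415)


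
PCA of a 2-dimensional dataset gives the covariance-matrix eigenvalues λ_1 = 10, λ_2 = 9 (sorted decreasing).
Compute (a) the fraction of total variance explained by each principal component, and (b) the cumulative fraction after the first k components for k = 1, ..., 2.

Step 1 — total variance = trace(Sigma) = Σ λ_i = 10 + 9 = 19.

Step 2 — fraction explained by component i = λ_i / Σ λ:
  PC1: 10/19 = 0.5263
  PC2: 9/19 = 0.4737

Step 3 — cumulative fraction after k components = (λ_1 + ... + λ_k) / Σ λ:
  k = 1: 10/19 = 0.5263
  k = 2: (10 + 9)/19 = 19/19 = 1

Summary (fraction, with percent):

explained: PC1 0.5263 (52.63%), PC2 0.4737 (47.37%);  cumulative: 0.5263, 1


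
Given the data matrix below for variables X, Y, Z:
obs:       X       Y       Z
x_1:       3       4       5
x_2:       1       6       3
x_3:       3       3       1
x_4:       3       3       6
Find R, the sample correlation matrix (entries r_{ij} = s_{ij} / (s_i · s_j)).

Step 1 — column means:
  mean(X) = (3 + 1 + 3 + 3) / 4 = 10/4 = 2.5
  mean(Y) = (4 + 6 + 3 + 3) / 4 = 16/4 = 4
  mean(Z) = (5 + 3 + 1 + 6) / 4 = 15/4 = 3.75

Step 2 — sample variances and covariances s[i,j] = (1/(n-1)) · Σ_k (x_{k,i} - mean_i) · (x_{k,j} - mean_j), with n-1 = 3:
  s[X,X] = ((0.5)·(0.5) + (-1.5)·(-1.5) + (0.5)·(0.5) + (0.5)·(0.5)) / 3 = 3/3 = 1
  s[X,Y] = ((0.5)·(0) + (-1.5)·(2) + (0.5)·(-1) + (0.5)·(-1)) / 3 = -4/3 = -1.3333
  s[X,Z] = ((0.5)·(1.25) + (-1.5)·(-0.75) + (0.5)·(-2.75) + (0.5)·(2.25)) / 3 = 1.5/3 = 0.5
  s[Y,Y] = ((0)·(0) + (2)·(2) + (-1)·(-1) + (-1)·(-1)) / 3 = 6/3 = 2
  s[Y,Z] = ((0)·(1.25) + (2)·(-0.75) + (-1)·(-2.75) + (-1)·(2.25)) / 3 = -1/3 = -0.3333
  s[Z,Z] = ((1.25)·(1.25) + (-0.75)·(-0.75) + (-2.75)·(-2.75) + (2.25)·(2.25)) / 3 = 14.75/3 = 4.9167
  Sample standard deviations s_i = √(s[i,i]):
  s(X) = √(1) = 1
  s(Y) = √(2) = 1.4142
  s(Z) = √(4.9167) = 2.2174

Step 3 — r_{ij} = s_{ij} / (s_i · s_j):
  r[X,X] = 1 (diagonal).
  r[X,Y] = -1.3333 / (1 · 1.4142) = -1.3333 / 1.4142 = -0.9428
  r[X,Z] = 0.5 / (1 · 2.2174) = 0.5 / 2.2174 = 0.2255
  r[Y,Y] = 1 (diagonal).
  r[Y,Z] = -0.3333 / (1.4142 · 2.2174) = -0.3333 / 3.1358 = -0.1063
  r[Z,Z] = 1 (diagonal).

R is symmetric with unit diagonal. Assembling:

R = [[1, -0.9428, 0.2255],
 [-0.9428, 1, -0.1063],
 [0.2255, -0.1063, 1]]


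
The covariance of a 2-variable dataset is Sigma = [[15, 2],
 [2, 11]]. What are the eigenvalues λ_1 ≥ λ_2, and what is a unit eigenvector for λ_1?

Step 1 — characteristic polynomial of 2×2 Sigma:
  det(Sigma - λI) = λ² - trace · λ + det = 0.
  trace = 15 + 11 = 26, det = 15·11 - (2)² = 161.
Step 2 — discriminant:
  Δ = trace² - 4·det = 676 - 644 = 32.
Step 3 — eigenvalues:
  λ = (trace ± √Δ)/2 = (26 ± 5.6569)/2,
  λ_1 = 15.8284,  λ_2 = 10.1716.

Step 4 — unit eigenvector for λ_1: solve (Sigma - λ_1 I)v = 0. First row:
  (15 - 15.8284)·v_x + (2)·v_y = 0, i.e. (-0.8284)·v_x + (2)·v_y = 0,
  so v ∝ (b, λ_1 - a) = (2, 0.8284) = u.
  ||u|| = √((2)² + (0.8284)²) = √(4.6863) ≈ 2.1648,
  v_1 = u/||u|| ≈ (0.9239, 0.3827) (||v_1|| = 1).

λ_1 = 15.8284,  λ_2 = 10.1716;  v_1 ≈ (0.9239, 0.3827)


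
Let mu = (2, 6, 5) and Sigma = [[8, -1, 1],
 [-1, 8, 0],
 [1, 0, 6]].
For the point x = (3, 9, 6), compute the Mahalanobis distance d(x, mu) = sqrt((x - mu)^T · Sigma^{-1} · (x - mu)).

Step 1 — centre the observation: (x - mu) = (1, 3, 1).

Step 2 — invert Sigma (cofactor / det for 3×3, or solve directly):
  Sigma^{-1} = [[0.1297, 0.0162, -0.0216],
 [0.0162, 0.127, -0.0027],
 [-0.0216, -0.0027, 0.1703]].

Step 3 — form the quadratic (x - mu)^T · Sigma^{-1} · (x - mu):
  Sigma^{-1} · (x - mu) = (0.1568, 0.3946, 0.1405).
  (x - mu)^T · [Sigma^{-1} · (x - mu)] = (1)·(0.1568) + (3)·(0.3946) + (1)·(0.1405) = 1.4811.

Step 4 — take square root: d = √(1.4811) ≈ 1.217.

d(x, mu) = √(1.4811) ≈ 1.217


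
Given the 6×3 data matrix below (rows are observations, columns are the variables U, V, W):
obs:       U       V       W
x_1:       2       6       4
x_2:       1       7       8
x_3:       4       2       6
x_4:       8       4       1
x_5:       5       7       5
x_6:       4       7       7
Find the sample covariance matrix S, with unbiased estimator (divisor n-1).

Step 1 — column means:
  mean(U) = (2 + 1 + 4 + 8 + 5 + 4) / 6 = 24/6 = 4
  mean(V) = (6 + 7 + 2 + 4 + 7 + 7) / 6 = 33/6 = 5.5
  mean(W) = (4 + 8 + 6 + 1 + 5 + 7) / 6 = 31/6 = 5.1667

Step 2 — sample covariance S[i,j] = (1/(n-1)) · Σ_k (x_{k,i} - mean_i) · (x_{k,j} - mean_j), with n-1 = 5.
  S[U,U] = ((-2)·(-2) + (-3)·(-3) + (0)·(0) + (4)·(4) + (1)·(1) + (0)·(0)) / 5 = 30/5 = 6
  S[U,V] = ((-2)·(0.5) + (-3)·(1.5) + (0)·(-3.5) + (4)·(-1.5) + (1)·(1.5) + (0)·(1.5)) / 5 = -10/5 = -2
  S[U,W] = ((-2)·(-1.1667) + (-3)·(2.8333) + (0)·(0.8333) + (4)·(-4.1667) + (1)·(-0.1667) + (0)·(1.8333)) / 5 = -23/5 = -4.6
  S[V,V] = ((0.5)·(0.5) + (1.5)·(1.5) + (-3.5)·(-3.5) + (-1.5)·(-1.5) + (1.5)·(1.5) + (1.5)·(1.5)) / 5 = 21.5/5 = 4.3
  S[V,W] = ((0.5)·(-1.1667) + (1.5)·(2.8333) + (-3.5)·(0.8333) + (-1.5)·(-4.1667) + (1.5)·(-0.1667) + (1.5)·(1.8333)) / 5 = 9.5/5 = 1.9
  S[W,W] = ((-1.1667)·(-1.1667) + (2.8333)·(2.8333) + (0.8333)·(0.8333) + (-4.1667)·(-4.1667) + (-0.1667)·(-0.1667) + (1.8333)·(1.8333)) / 5 = 30.8333/5 = 6.1667

S is symmetric (S[j,i] = S[i,j]). Assembling:

S = [[6, -2, -4.6],
 [-2, 4.3, 1.9],
 [-4.6, 1.9, 6.1667]]


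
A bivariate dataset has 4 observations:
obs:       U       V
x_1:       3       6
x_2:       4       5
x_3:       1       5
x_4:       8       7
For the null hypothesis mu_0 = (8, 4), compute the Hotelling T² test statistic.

Step 1 — sample mean vector:
  mean(U) = (3 + 4 + 1 + 8) / 4 = 16/4 = 4
  mean(V) = (6 + 5 + 5 + 7) / 4 = 23/4 = 5.75
  x̄ = (4, 5.75),  deviation x̄ - mu_0 = (4, 5.75) - (8, 4) = (-4, 1.75).

Step 2 — sample covariance matrix, S[i,j] = (1/(n-1)) · Σ_k (x_{k,i} - mean_i) · (x_{k,j} - mean_j), divisor n-1 = 3:
  S[U,U] = ((-1)·(-1) + (0)·(0) + (-3)·(-3) + (4)·(4)) / 3 = 26/3 = 8.6667
  S[U,V] = ((-1)·(0.25) + (0)·(-0.75) + (-3)·(-0.75) + (4)·(1.25)) / 3 = 7/3 = 2.3333
  S[V,V] = ((0.25)·(0.25) + (-0.75)·(-0.75) + (-0.75)·(-0.75) + (1.25)·(1.25)) / 3 = 2.75/3 = 0.9167
  S = [[8.6667, 2.3333],
 [2.3333, 0.9167]].

Step 3 — invert S. det(S) = 8.6667·0.9167 - (2.3333)² = 2.5.
  S^{-1} = (1/det) · [[d, -b], [-b, a]] = [[0.3667, -0.9333],
 [-0.9333, 3.4667]].

Step 4 — quadratic form (x̄ - mu_0)^T · S^{-1} · (x̄ - mu_0):
  S^{-1} · (x̄ - mu_0) = (-3.1, 9.8),
  (x̄ - mu_0)^T · [...] = (-4)·(-3.1) + (1.75)·(9.8) = 29.55.

Step 5 — scale by n: T² = 4 · 29.55 = 118.2.

T² ≈ 118.2


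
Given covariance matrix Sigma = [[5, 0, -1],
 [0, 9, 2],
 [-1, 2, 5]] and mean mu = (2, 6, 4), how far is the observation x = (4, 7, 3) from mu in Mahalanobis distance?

Step 1 — centre the observation: (x - mu) = (2, 1, -1).

Step 2 — invert Sigma (cofactor / det for 3×3, or solve directly):
  Sigma^{-1} = [[0.2092, -0.0102, 0.0459],
 [-0.0102, 0.1224, -0.051],
 [0.0459, -0.051, 0.2296]].

Step 3 — form the quadratic (x - mu)^T · Sigma^{-1} · (x - mu):
  Sigma^{-1} · (x - mu) = (0.3622, 0.1531, -0.1888).
  (x - mu)^T · [Sigma^{-1} · (x - mu)] = (2)·(0.3622) + (1)·(0.1531) + (-1)·(-0.1888) = 1.0663.

Step 4 — take square root: d = √(1.0663) ≈ 1.0326.

d(x, mu) = √(1.0663) ≈ 1.0326


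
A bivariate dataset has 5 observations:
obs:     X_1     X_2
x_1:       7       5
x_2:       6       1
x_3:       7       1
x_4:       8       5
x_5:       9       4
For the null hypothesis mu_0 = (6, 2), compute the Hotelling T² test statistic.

Step 1 — sample mean vector:
  mean(X_1) = (7 + 6 + 7 + 8 + 9) / 5 = 37/5 = 7.4
  mean(X_2) = (5 + 1 + 1 + 5 + 4) / 5 = 16/5 = 3.2
  x̄ = (7.4, 3.2),  deviation x̄ - mu_0 = (7.4, 3.2) - (6, 2) = (1.4, 1.2).

Step 2 — sample covariance matrix, S[i,j] = (1/(n-1)) · Σ_k (x_{k,i} - mean_i) · (x_{k,j} - mean_j), divisor n-1 = 4:
  S[X_1,X_1] = ((-0.4)·(-0.4) + (-1.4)·(-1.4) + (-0.4)·(-0.4) + (0.6)·(0.6) + (1.6)·(1.6)) / 4 = 5.2/4 = 1.3
  S[X_1,X_2] = ((-0.4)·(1.8) + (-1.4)·(-2.2) + (-0.4)·(-2.2) + (0.6)·(1.8) + (1.6)·(0.8)) / 4 = 5.6/4 = 1.4
  S[X_2,X_2] = ((1.8)·(1.8) + (-2.2)·(-2.2) + (-2.2)·(-2.2) + (1.8)·(1.8) + (0.8)·(0.8)) / 4 = 16.8/4 = 4.2
  S = [[1.3, 1.4],
 [1.4, 4.2]].

Step 3 — invert S. det(S) = 1.3·4.2 - (1.4)² = 3.5.
  S^{-1} = (1/det) · [[d, -b], [-b, a]] = [[1.2, -0.4],
 [-0.4, 0.3714]].

Step 4 — quadratic form (x̄ - mu_0)^T · S^{-1} · (x̄ - mu_0):
  S^{-1} · (x̄ - mu_0) = (1.2, -0.1143),
  (x̄ - mu_0)^T · [...] = (1.4)·(1.2) + (1.2)·(-0.1143) = 1.5429.

Step 5 — scale by n: T² = 5 · 1.5429 = 7.7143.

T² ≈ 7.7143


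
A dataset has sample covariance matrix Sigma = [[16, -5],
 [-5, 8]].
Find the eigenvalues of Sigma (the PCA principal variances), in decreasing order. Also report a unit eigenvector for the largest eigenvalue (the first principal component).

Step 1 — characteristic polynomial of 2×2 Sigma:
  det(Sigma - λI) = λ² - trace · λ + det = 0.
  trace = 16 + 8 = 24, det = 16·8 - (-5)² = 103.
Step 2 — discriminant:
  Δ = trace² - 4·det = 576 - 412 = 164.
Step 3 — eigenvalues:
  λ = (trace ± √Δ)/2 = (24 ± 12.8062)/2,
  λ_1 = 18.4031,  λ_2 = 5.5969.

Step 4 — unit eigenvector for λ_1: solve (Sigma - λ_1 I)v = 0. First row:
  (16 - 18.4031)·v_x + (-5)·v_y = 0, i.e. (-2.4031)·v_x + (-5)·v_y = 0,
  so v ∝ (b, λ_1 - a) = (-5, 2.4031); multiply by -1 so the first entry is positive: u = (5, -2.4031).
  ||u|| = √((5)² + (-2.4031)²) = √(30.775) ≈ 5.5475,
  v_1 = u/||u|| ≈ (0.9013, -0.4332) (||v_1|| = 1).

λ_1 = 18.4031,  λ_2 = 5.5969;  v_1 ≈ (0.9013, -0.4332)


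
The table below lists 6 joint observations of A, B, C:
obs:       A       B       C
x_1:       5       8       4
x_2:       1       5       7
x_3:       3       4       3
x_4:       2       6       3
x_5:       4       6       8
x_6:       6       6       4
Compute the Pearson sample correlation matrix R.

Step 1 — column means:
  mean(A) = (5 + 1 + 3 + 2 + 4 + 6) / 6 = 21/6 = 3.5
  mean(B) = (8 + 5 + 4 + 6 + 6 + 6) / 6 = 35/6 = 5.8333
  mean(C) = (4 + 7 + 3 + 3 + 8 + 4) / 6 = 29/6 = 4.8333

Step 2 — sample variances and covariances s[i,j] = (1/(n-1)) · Σ_k (x_{k,i} - mean_i) · (x_{k,j} - mean_j), with n-1 = 5:
  s[A,A] = ((1.5)·(1.5) + (-2.5)·(-2.5) + (-0.5)·(-0.5) + (-1.5)·(-1.5) + (0.5)·(0.5) + (2.5)·(2.5)) / 5 = 17.5/5 = 3.5
  s[A,B] = ((1.5)·(2.1667) + (-2.5)·(-0.8333) + (-0.5)·(-1.8333) + (-1.5)·(0.1667) + (0.5)·(0.1667) + (2.5)·(0.1667)) / 5 = 6.5/5 = 1.3
  s[A,C] = ((1.5)·(-0.8333) + (-2.5)·(2.1667) + (-0.5)·(-1.8333) + (-1.5)·(-1.8333) + (0.5)·(3.1667) + (2.5)·(-0.8333)) / 5 = -3.5/5 = -0.7
  s[B,B] = ((2.1667)·(2.1667) + (-0.8333)·(-0.8333) + (-1.8333)·(-1.8333) + (0.1667)·(0.1667) + (0.1667)·(0.1667) + (0.1667)·(0.1667)) / 5 = 8.8333/5 = 1.7667
  s[B,C] = ((2.1667)·(-0.8333) + (-0.8333)·(2.1667) + (-1.8333)·(-1.8333) + (0.1667)·(-1.8333) + (0.1667)·(3.1667) + (0.1667)·(-0.8333)) / 5 = -0.1667/5 = -0.0333
  s[C,C] = ((-0.8333)·(-0.8333) + (2.1667)·(2.1667) + (-1.8333)·(-1.8333) + (-1.8333)·(-1.8333) + (3.1667)·(3.1667) + (-0.8333)·(-0.8333)) / 5 = 22.8333/5 = 4.5667
  Sample standard deviations s_i = √(s[i,i]):
  s(A) = √(3.5) = 1.8708
  s(B) = √(1.7667) = 1.3292
  s(C) = √(4.5667) = 2.137

Step 3 — r_{ij} = s_{ij} / (s_i · s_j):
  r[A,A] = 1 (diagonal).
  r[A,B] = 1.3 / (1.8708 · 1.3292) = 1.3 / 2.4866 = 0.5228
  r[A,C] = -0.7 / (1.8708 · 2.137) = -0.7 / 3.9979 = -0.1751
  r[B,B] = 1 (diagonal).
  r[B,C] = -0.0333 / (1.3292 · 2.137) = -0.0333 / 2.8404 = -0.0117
  r[C,C] = 1 (diagonal).

R is symmetric with unit diagonal. Assembling:

R = [[1, 0.5228, -0.1751],
 [0.5228, 1, -0.0117],
 [-0.1751, -0.0117, 1]]


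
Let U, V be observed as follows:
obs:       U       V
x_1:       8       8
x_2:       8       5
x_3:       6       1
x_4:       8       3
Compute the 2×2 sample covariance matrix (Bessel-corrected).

Step 1 — column means:
  mean(U) = (8 + 8 + 6 + 8) / 4 = 30/4 = 7.5
  mean(V) = (8 + 5 + 1 + 3) / 4 = 17/4 = 4.25

Step 2 — sample covariance S[i,j] = (1/(n-1)) · Σ_k (x_{k,i} - mean_i) · (x_{k,j} - mean_j), with n-1 = 3.
  S[U,U] = ((0.5)·(0.5) + (0.5)·(0.5) + (-1.5)·(-1.5) + (0.5)·(0.5)) / 3 = 3/3 = 1
  S[U,V] = ((0.5)·(3.75) + (0.5)·(0.75) + (-1.5)·(-3.25) + (0.5)·(-1.25)) / 3 = 6.5/3 = 2.1667
  S[V,V] = ((3.75)·(3.75) + (0.75)·(0.75) + (-3.25)·(-3.25) + (-1.25)·(-1.25)) / 3 = 26.75/3 = 8.9167

S is symmetric (S[j,i] = S[i,j]). Assembling:

S = [[1, 2.1667],
 [2.1667, 8.9167]]


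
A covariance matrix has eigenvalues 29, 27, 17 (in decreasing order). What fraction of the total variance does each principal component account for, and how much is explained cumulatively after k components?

Step 1 — total variance = trace(Sigma) = Σ λ_i = 29 + 27 + 17 = 73.

Step 2 — fraction explained by component i = λ_i / Σ λ:
  PC1: 29/73 = 0.3973
  PC2: 27/73 = 0.3699
  PC3: 17/73 = 0.2329

Step 3 — cumulative fraction after k components = (λ_1 + ... + λ_k) / Σ λ:
  k = 1: 29/73 = 0.3973
  k = 2: (29 + 27)/73 = 56/73 = 0.7671
  k = 3: (29 + 27 + 17)/73 = 73/73 = 1

Summary (fraction, with percent):

explained: PC1 0.3973 (39.73%), PC2 0.3699 (36.99%), PC3 0.2329 (23.29%);  cumulative: 0.3973, 0.7671, 1


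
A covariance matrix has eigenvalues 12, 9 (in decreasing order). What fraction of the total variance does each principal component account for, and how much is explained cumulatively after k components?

Step 1 — total variance = trace(Sigma) = Σ λ_i = 12 + 9 = 21.

Step 2 — fraction explained by component i = λ_i / Σ λ:
  PC1: 12/21 = 0.5714
  PC2: 9/21 = 0.4286

Step 3 — cumulative fraction after k components = (λ_1 + ... + λ_k) / Σ λ:
  k = 1: 12/21 = 0.5714
  k = 2: (12 + 9)/21 = 21/21 = 1

Summary (fraction, with percent):

explained: PC1 0.5714 (57.14%), PC2 0.4286 (42.86%);  cumulative: 0.5714, 1


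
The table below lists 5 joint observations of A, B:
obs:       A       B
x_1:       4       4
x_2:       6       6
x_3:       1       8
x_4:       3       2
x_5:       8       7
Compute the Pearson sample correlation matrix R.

Step 1 — column means:
  mean(A) = (4 + 6 + 1 + 3 + 8) / 5 = 22/5 = 4.4
  mean(B) = (4 + 6 + 8 + 2 + 7) / 5 = 27/5 = 5.4

Step 2 — sample variances and covariances s[i,j] = (1/(n-1)) · Σ_k (x_{k,i} - mean_i) · (x_{k,j} - mean_j), with n-1 = 4:
  s[A,A] = ((-0.4)·(-0.4) + (1.6)·(1.6) + (-3.4)·(-3.4) + (-1.4)·(-1.4) + (3.6)·(3.6)) / 4 = 29.2/4 = 7.3
  s[A,B] = ((-0.4)·(-1.4) + (1.6)·(0.6) + (-3.4)·(2.6) + (-1.4)·(-3.4) + (3.6)·(1.6)) / 4 = 3.2/4 = 0.8
  s[B,B] = ((-1.4)·(-1.4) + (0.6)·(0.6) + (2.6)·(2.6) + (-3.4)·(-3.4) + (1.6)·(1.6)) / 4 = 23.2/4 = 5.8
  Sample standard deviations s_i = √(s[i,i]):
  s(A) = √(7.3) = 2.7019
  s(B) = √(5.8) = 2.4083

Step 3 — r_{ij} = s_{ij} / (s_i · s_j):
  r[A,A] = 1 (diagonal).
  r[A,B] = 0.8 / (2.7019 · 2.4083) = 0.8 / 6.5069 = 0.1229
  r[B,B] = 1 (diagonal).

R is symmetric with unit diagonal. Assembling:

R = [[1, 0.1229],
 [0.1229, 1]]


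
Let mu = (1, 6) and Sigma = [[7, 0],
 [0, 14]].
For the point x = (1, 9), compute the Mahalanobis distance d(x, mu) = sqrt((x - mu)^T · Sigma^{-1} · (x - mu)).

Step 1 — centre the observation: (x - mu) = (0, 3).

Step 2 — invert Sigma. det(Sigma) = 7·14 - (0)² = 98.
  Sigma^{-1} = (1/det) · [[d, -b], [-b, a]] = [[0.1429, 0],
 [0, 0.0714]].

Step 3 — form the quadratic (x - mu)^T · Sigma^{-1} · (x - mu):
  Sigma^{-1} · (x - mu) = (0, 0.2143).
  (x - mu)^T · [Sigma^{-1} · (x - mu)] = (0)·(0) + (3)·(0.2143) = 0.6429.

Step 4 — take square root: d = √(0.6429) ≈ 0.8018.

d(x, mu) = √(0.6429) ≈ 0.8018


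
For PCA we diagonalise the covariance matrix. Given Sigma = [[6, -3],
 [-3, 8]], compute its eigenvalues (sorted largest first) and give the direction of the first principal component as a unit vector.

Step 1 — characteristic polynomial of 2×2 Sigma:
  det(Sigma - λI) = λ² - trace · λ + det = 0.
  trace = 6 + 8 = 14, det = 6·8 - (-3)² = 39.
Step 2 — discriminant:
  Δ = trace² - 4·det = 196 - 156 = 40.
Step 3 — eigenvalues:
  λ = (trace ± √Δ)/2 = (14 ± 6.3246)/2,
  λ_1 = 10.1623,  λ_2 = 3.8377.

Step 4 — unit eigenvector for λ_1: solve (Sigma - λ_1 I)v = 0. First row:
  (6 - 10.1623)·v_x + (-3)·v_y = 0, i.e. (-4.1623)·v_x + (-3)·v_y = 0,
  so v ∝ (b, λ_1 - a) = (-3, 4.1623); multiply by -1 so the first entry is positive: u = (3, -4.1623).
  ||u|| = √((3)² + (-4.1623)²) = √(26.3246) ≈ 5.1307,
  v_1 = u/||u|| ≈ (0.5847, -0.8112) (||v_1|| = 1).

λ_1 = 10.1623,  λ_2 = 3.8377;  v_1 ≈ (0.5847, -0.8112)


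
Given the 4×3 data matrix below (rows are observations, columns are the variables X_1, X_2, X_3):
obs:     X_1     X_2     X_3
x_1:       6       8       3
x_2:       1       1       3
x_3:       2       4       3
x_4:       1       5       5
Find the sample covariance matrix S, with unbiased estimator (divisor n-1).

Step 1 — column means:
  mean(X_1) = (6 + 1 + 2 + 1) / 4 = 10/4 = 2.5
  mean(X_2) = (8 + 1 + 4 + 5) / 4 = 18/4 = 4.5
  mean(X_3) = (3 + 3 + 3 + 5) / 4 = 14/4 = 3.5

Step 2 — sample covariance S[i,j] = (1/(n-1)) · Σ_k (x_{k,i} - mean_i) · (x_{k,j} - mean_j), with n-1 = 3.
  S[X_1,X_1] = ((3.5)·(3.5) + (-1.5)·(-1.5) + (-0.5)·(-0.5) + (-1.5)·(-1.5)) / 3 = 17/3 = 5.6667
  S[X_1,X_2] = ((3.5)·(3.5) + (-1.5)·(-3.5) + (-0.5)·(-0.5) + (-1.5)·(0.5)) / 3 = 17/3 = 5.6667
  S[X_1,X_3] = ((3.5)·(-0.5) + (-1.5)·(-0.5) + (-0.5)·(-0.5) + (-1.5)·(1.5)) / 3 = -3/3 = -1
  S[X_2,X_2] = ((3.5)·(3.5) + (-3.5)·(-3.5) + (-0.5)·(-0.5) + (0.5)·(0.5)) / 3 = 25/3 = 8.3333
  S[X_2,X_3] = ((3.5)·(-0.5) + (-3.5)·(-0.5) + (-0.5)·(-0.5) + (0.5)·(1.5)) / 3 = 1/3 = 0.3333
  S[X_3,X_3] = ((-0.5)·(-0.5) + (-0.5)·(-0.5) + (-0.5)·(-0.5) + (1.5)·(1.5)) / 3 = 3/3 = 1

S is symmetric (S[j,i] = S[i,j]). Assembling:

S = [[5.6667, 5.6667, -1],
 [5.6667, 8.3333, 0.3333],
 [-1, 0.3333, 1]]


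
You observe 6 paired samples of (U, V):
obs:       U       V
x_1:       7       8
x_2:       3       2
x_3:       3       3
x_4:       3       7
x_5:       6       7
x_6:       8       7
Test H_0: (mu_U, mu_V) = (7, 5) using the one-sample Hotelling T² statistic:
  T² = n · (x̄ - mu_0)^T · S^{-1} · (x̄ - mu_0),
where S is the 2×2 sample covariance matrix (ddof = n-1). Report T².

Step 1 — sample mean vector:
  mean(U) = (7 + 3 + 3 + 3 + 6 + 8) / 6 = 30/6 = 5
  mean(V) = (8 + 2 + 3 + 7 + 7 + 7) / 6 = 34/6 = 5.6667
  x̄ = (5, 5.6667),  deviation x̄ - mu_0 = (5, 5.6667) - (7, 5) = (-2, 0.6667).

Step 2 — sample covariance matrix, S[i,j] = (1/(n-1)) · Σ_k (x_{k,i} - mean_i) · (x_{k,j} - mean_j), divisor n-1 = 5:
  S[U,U] = ((2)·(2) + (-2)·(-2) + (-2)·(-2) + (-2)·(-2) + (1)·(1) + (3)·(3)) / 5 = 26/5 = 5.2
  S[U,V] = ((2)·(2.3333) + (-2)·(-3.6667) + (-2)·(-2.6667) + (-2)·(1.3333) + (1)·(1.3333) + (3)·(1.3333)) / 5 = 20/5 = 4
  S[V,V] = ((2.3333)·(2.3333) + (-3.6667)·(-3.6667) + (-2.6667)·(-2.6667) + (1.3333)·(1.3333) + (1.3333)·(1.3333) + (1.3333)·(1.3333)) / 5 = 31.3333/5 = 6.2667
  S = [[5.2, 4],
 [4, 6.2667]].

Step 3 — invert S. det(S) = 5.2·6.2667 - (4)² = 16.5867.
  S^{-1} = (1/det) · [[d, -b], [-b, a]] = [[0.3778, -0.2412],
 [-0.2412, 0.3135]].

Step 4 — quadratic form (x̄ - mu_0)^T · S^{-1} · (x̄ - mu_0):
  S^{-1} · (x̄ - mu_0) = (-0.9164, 0.6913),
  (x̄ - mu_0)^T · [...] = (-2)·(-0.9164) + (0.6667)·(0.6913) = 2.2937.

Step 5 — scale by n: T² = 6 · 2.2937 = 13.7621.

T² ≈ 13.7621


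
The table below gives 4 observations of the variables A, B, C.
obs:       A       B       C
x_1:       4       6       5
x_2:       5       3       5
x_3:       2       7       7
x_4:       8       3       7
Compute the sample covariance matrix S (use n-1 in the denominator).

Step 1 — column means:
  mean(A) = (4 + 5 + 2 + 8) / 4 = 19/4 = 4.75
  mean(B) = (6 + 3 + 7 + 3) / 4 = 19/4 = 4.75
  mean(C) = (5 + 5 + 7 + 7) / 4 = 24/4 = 6

Step 2 — sample covariance S[i,j] = (1/(n-1)) · Σ_k (x_{k,i} - mean_i) · (x_{k,j} - mean_j), with n-1 = 3.
  S[A,A] = ((-0.75)·(-0.75) + (0.25)·(0.25) + (-2.75)·(-2.75) + (3.25)·(3.25)) / 3 = 18.75/3 = 6.25
  S[A,B] = ((-0.75)·(1.25) + (0.25)·(-1.75) + (-2.75)·(2.25) + (3.25)·(-1.75)) / 3 = -13.25/3 = -4.4167
  S[A,C] = ((-0.75)·(-1) + (0.25)·(-1) + (-2.75)·(1) + (3.25)·(1)) / 3 = 1/3 = 0.3333
  S[B,B] = ((1.25)·(1.25) + (-1.75)·(-1.75) + (2.25)·(2.25) + (-1.75)·(-1.75)) / 3 = 12.75/3 = 4.25
  S[B,C] = ((1.25)·(-1) + (-1.75)·(-1) + (2.25)·(1) + (-1.75)·(1)) / 3 = 1/3 = 0.3333
  S[C,C] = ((-1)·(-1) + (-1)·(-1) + (1)·(1) + (1)·(1)) / 3 = 4/3 = 1.3333

S is symmetric (S[j,i] = S[i,j]). Assembling:

S = [[6.25, -4.4167, 0.3333],
 [-4.4167, 4.25, 0.3333],
 [0.3333, 0.3333, 1.3333]]
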